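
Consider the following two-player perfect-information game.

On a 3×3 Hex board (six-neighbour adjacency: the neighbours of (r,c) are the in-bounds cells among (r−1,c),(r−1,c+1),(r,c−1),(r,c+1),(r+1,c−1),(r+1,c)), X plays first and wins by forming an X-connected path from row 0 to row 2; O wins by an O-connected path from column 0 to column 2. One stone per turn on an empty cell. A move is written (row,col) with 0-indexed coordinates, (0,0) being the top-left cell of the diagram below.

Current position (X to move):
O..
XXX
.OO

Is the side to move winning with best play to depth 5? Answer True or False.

ply 1, X at O../XXX/.OO | (0,1)=-1→OX./XXX/.OO; (0,2)=-1→O.X/XXX/.OO; (2,0)=+1→O../XXX/XOO*
ply 2, O at O../XXX/XOO | (0,1)=-1→OO./XXX/XOO*; (0,2)=-1→O.O/XXX/XOO
ply 3, X at OO./XXX/XOO | (0,2)=+1→OOX/XXX/XOO*
ply 4: OOX/XXX/XOO is terminal -1 (O); from O../XXX/.OO depth 5

X winning at [O../XXX/.OO]: True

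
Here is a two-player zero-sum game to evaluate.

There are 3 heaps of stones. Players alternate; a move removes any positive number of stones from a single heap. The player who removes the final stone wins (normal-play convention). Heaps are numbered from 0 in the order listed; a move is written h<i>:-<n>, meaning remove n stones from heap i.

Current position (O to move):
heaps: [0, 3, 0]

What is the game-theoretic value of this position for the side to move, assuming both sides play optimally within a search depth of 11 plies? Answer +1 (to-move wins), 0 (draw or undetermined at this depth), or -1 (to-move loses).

[(0,3,0)] O move#1: h1:-1:-1/(0,2,0), h1:-2:-1/(0,1,0), h1:-3:+1/(0,0,0)*
[(0,0,0)] end (terminal -1, X#2); searched (0,3,0) to 11

value((0,3,0), O) = +1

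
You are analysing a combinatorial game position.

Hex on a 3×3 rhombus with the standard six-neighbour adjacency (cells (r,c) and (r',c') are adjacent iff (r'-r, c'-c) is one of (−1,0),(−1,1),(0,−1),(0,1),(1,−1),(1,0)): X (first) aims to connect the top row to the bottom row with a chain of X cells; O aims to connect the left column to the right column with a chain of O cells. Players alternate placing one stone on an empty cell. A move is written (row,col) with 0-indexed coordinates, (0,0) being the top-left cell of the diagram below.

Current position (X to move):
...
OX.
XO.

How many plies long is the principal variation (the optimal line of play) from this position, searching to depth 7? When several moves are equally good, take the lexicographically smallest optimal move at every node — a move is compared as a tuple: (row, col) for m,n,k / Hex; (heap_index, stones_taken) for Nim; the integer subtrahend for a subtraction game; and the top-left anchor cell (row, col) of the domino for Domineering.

PV length from [.../OX./XO.]: 3 plies

[.../OX./XO.] X move#1: (0,0):+1/X../OX./XO.*, (0,1):+1/.X./OX./XO., (0,2):+1/..X/OX./XO., (1,2):+1/.../OXX/XO., (2,2):+1/.../OX./XOX
[X../OX./XO.] O move#2: (0,1):-1/XO./OX./XO.*, (0,2):-1/X.O/OX./XO., (1,2):-1/X../OXO/XO., (2,2):-1/X../OX./XOO
[XO./OX./XO.] X move#3: (0,2):+1/XOX/OX./XO.*, (1,2):-1/XO./OXX/XO., (2,2):-1/XO./OX./XOX
[XOX/OX./XO.] end (terminal -1, O#4); searched .../OX./XO. to 7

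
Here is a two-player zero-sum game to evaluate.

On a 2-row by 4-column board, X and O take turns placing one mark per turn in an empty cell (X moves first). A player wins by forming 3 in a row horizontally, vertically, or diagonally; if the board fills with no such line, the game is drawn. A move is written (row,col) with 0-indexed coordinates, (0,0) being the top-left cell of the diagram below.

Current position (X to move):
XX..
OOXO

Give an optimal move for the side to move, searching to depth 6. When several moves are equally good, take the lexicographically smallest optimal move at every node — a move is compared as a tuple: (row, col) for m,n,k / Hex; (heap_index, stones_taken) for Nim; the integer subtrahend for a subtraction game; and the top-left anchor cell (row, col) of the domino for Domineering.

ply 1, X at XX../OOXO | (0,2)=+1→XXX./OOXO*; (0,3)=+0→XX.X/OOXO
ply 2: XXX./OOXO is terminal -1 (O); from XX../OOXO depth 6

X's best at [XX../OOXO]: (0,2)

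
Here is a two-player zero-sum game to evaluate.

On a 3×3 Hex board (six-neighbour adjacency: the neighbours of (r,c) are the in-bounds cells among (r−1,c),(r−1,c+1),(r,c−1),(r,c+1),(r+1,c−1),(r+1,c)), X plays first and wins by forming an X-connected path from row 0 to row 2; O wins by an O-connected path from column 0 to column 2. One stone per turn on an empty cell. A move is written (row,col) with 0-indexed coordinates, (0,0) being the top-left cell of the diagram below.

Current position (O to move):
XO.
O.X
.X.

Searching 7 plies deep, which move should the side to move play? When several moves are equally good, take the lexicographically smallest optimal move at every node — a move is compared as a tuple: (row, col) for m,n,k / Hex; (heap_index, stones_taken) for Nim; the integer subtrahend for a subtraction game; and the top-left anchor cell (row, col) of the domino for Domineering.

O's best at [XO./O.X/.X.]: (0,2)

ply 1, O at XO./O.X/.X. | (0,2)=+1→XOO/O.X/.X.*; (1,1)=-1→XO./OOX/.X.; (2,0)=-1→XO./O.X/OX.; (2,2)=-1→XO./O.X/.XO
ply 2: XOO/O.X/.X. is terminal -1 (X); from XO./O.X/.X. depth 7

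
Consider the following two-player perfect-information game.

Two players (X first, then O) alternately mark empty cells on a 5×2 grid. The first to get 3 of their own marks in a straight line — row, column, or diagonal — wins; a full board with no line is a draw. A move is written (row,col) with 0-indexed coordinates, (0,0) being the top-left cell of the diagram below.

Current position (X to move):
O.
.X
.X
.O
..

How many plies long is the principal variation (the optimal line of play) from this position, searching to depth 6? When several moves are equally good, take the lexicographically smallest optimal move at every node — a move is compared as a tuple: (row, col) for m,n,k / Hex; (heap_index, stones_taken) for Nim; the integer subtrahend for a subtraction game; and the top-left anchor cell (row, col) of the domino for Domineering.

PV length from [O./.X/.X/.O/..]: 1 ply

ply 1, X at O./.X/.X/.O/.. | (0,1)=+1→OX/.X/.X/.O/..*; (1,0)=+0→O./XX/.X/.O/..; (2,0)=+1→O./.X/XX/.O/..; (3,0)=+1→O./.X/.X/XO/..; (4,0)=+0→O./.X/.X/.O/X.; (4,1)=+0→O./.X/.X/.O/.X
ply 2: OX/.X/.X/.O/.. is terminal -1 (O); from O./.X/.X/.O/.. depth 6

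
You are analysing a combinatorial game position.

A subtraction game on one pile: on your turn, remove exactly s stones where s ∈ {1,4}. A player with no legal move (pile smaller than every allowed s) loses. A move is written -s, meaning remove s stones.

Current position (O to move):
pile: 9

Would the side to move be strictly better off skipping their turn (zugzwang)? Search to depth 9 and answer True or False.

p1 O@[9]: -1[8]-1 -4[5]+1*
p2 X@[5]: -1[4]-1* -4[1]-1
p3 O@[4]: -1[3]-1 -4[0]+1*
p4 X@[0] terminal -1; root [9] d9
if O skipped the turn, X would face:
~ p1 X@[9]: -1[8]-1 -4[5]+1*
~ p2 O@[5]: -1[4]-1* -4[1]-1
~ p3 X@[4]: -1[3]-1 -4[0]+1*
~ p4 O@[0] terminal -1; root [9] d9
compare (O): move=+1 vs pass=-1

zugzwang(9, O) = False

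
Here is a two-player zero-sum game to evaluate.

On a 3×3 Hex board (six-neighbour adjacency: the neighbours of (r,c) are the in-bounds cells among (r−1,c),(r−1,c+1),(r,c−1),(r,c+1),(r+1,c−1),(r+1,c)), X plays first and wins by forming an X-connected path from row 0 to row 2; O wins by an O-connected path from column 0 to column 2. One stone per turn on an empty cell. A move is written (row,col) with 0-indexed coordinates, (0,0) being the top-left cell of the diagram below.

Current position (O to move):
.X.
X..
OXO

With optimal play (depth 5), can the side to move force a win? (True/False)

ply 1, O at .X./X../OXO | (0,0)=-1→OX./X../OXO; (0,2)=-1→.XO/X../OXO; (1,1)=+1→.X./XO./OXO*; (1,2)=-1→.X./X.O/OXO
ply 2, X at .X./XO./OXO | (0,0)=-1→XX./XO./OXO*; (0,2)=-1→.XX/XO./OXO; (1,2)=-1→.X./XOX/OXO
ply 3, O at XX./XO./OXO | (0,2)=+1→XXO/XO./OXO*; (1,2)=+1→XX./XOO/OXO
ply 4: XXO/XO./OXO is terminal -1 (X); from .X./X../OXO depth 5

O winning at [.X./X../OXO]: True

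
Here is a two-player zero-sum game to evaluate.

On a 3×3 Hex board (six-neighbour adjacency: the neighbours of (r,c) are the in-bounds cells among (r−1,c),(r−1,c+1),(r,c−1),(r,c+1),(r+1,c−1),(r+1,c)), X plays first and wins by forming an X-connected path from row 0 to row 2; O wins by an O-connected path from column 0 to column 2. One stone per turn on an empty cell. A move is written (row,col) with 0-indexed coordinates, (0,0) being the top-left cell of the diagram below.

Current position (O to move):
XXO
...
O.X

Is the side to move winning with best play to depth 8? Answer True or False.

[XXO/.../O.X] O move#1: (1,0):-1/XXO/O../O.X, (1,1):+1/XXO/.O./O.X*, (1,2):+1/XXO/..O/O.X, (2,1):+1/XXO/.../OOX
[XXO/.O./O.X] end (terminal -1, X#2); searched XXO/.../O.X to 8

O winning at [XXO/.../O.X]: True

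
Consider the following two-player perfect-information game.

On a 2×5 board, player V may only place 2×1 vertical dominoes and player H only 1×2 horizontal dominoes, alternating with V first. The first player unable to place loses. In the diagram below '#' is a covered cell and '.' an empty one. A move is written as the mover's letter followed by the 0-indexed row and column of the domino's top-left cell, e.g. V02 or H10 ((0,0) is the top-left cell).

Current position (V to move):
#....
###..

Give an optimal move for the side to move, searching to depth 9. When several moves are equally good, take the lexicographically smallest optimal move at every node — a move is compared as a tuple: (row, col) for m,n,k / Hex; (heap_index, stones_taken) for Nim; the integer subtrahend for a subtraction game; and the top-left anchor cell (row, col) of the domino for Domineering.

V's best at [#..../###..]: V03

ply 1, V at #..../###.. | V03=+1→#..#./####.*; V04=-1→#...#/###.#
ply 2, H at #..#./####. | H01=-1→####./####.*
ply 3, V at ####./####. | V04=+1→#####/#####*
ply 4: #####/##### is terminal -1 (H); from #..../###.. depth 9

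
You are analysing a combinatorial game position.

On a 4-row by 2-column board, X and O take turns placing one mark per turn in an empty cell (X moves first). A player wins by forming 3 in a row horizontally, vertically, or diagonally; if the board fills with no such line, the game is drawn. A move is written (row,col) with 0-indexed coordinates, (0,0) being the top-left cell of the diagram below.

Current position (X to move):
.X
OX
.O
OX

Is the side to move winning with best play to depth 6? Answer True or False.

p1 X@[.X/OX/.O/OX]: (0,0)[XX/OX/.O/OX]-1 (2,0)[.X/OX/XO/OX]+0*
p2 O@[.X/OX/XO/OX]: (0,0)[OX/OX/XO/OX]+0*
p3 X@[OX/OX/XO/OX] terminal +0; root [.X/OX/.O/OX] d6

X winning at [.X/OX/.O/OX]: False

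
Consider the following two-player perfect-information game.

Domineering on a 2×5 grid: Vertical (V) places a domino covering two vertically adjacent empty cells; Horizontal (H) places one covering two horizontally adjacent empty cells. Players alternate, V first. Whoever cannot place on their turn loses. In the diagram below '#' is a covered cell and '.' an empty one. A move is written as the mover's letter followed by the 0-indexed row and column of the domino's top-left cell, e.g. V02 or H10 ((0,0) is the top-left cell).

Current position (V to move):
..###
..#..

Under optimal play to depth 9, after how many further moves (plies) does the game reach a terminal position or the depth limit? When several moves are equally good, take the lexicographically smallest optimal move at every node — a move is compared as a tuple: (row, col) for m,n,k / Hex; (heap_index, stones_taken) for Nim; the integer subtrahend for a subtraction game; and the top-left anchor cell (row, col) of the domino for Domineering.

p1 V@[..###/..#..]: V00[#.###/#.#..]+1* V01[.####/.##..]+1
p2 H@[#.###/#.#..]: H13[#.###/#.###]-1*
p3 V@[#.###/#.###]: V01[#####/#####]+1*
p4 H@[#####/#####] terminal -1; root [..###/..#..] d9

PV length from [..###/..#..]: 3 plies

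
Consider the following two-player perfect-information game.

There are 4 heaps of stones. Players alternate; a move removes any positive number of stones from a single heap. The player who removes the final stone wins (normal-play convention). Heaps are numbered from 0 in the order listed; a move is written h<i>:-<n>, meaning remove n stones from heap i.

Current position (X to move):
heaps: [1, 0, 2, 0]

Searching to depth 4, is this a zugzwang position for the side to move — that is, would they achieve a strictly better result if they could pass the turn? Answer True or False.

zugzwang((1,0,2,0), X) = False

[(1,0,2,0)] X move#1: h0:-1:-1/(0,0,2,0), h2:-1:+1/(1,0,1,0)*, h2:-2:-1/(1,0,0,0)
[(1,0,1,0)] O move#2: h0:-1:-1/(0,0,1,0)*, h2:-1:-1/(1,0,0,0)
[(0,0,1,0)] X move#3: h2:-1:+1/(0,0,0,0)*
[(0,0,0,0)] end (terminal -1, O#4); searched (1,0,2,0) to 4
pass branch (O moves first from the same position):
  | [(1,0,2,0)] O move#1: h0:-1:-1/(0,0,2,0), h2:-1:+1/(1,0,1,0)*, h2:-2:-1/(1,0,0,0)
  | [(1,0,1,0)] X move#2: h0:-1:-1/(0,0,1,0)*, h2:-1:-1/(1,0,0,0)
  | [(0,0,1,0)] O move#3: h2:-1:+1/(0,0,0,0)*
  | [(0,0,0,0)] end (terminal -1, X#4); searched (1,0,2,0) to 4
X moving scores +1; X passing scores -1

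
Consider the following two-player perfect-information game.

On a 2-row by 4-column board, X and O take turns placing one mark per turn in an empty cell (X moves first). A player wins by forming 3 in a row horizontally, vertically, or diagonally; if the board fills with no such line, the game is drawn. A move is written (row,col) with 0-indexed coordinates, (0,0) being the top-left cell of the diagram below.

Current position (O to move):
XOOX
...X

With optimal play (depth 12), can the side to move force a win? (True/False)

O winning at [XOOX/...X]: False

p1 O@[XOOX/...X]: (1,0)[XOOX/O..X]+0* (1,1)[XOOX/.O.X]+0 (1,2)[XOOX/..OX]+0
p2 X@[XOOX/O..X]: (1,1)[XOOX/OX.X]+0* (1,2)[XOOX/O.XX]+0
p3 O@[XOOX/OX.X]: (1,2)[XOOX/OXOX]+0*
p4 X@[XOOX/OXOX] terminal +0; root [XOOX/...X] d12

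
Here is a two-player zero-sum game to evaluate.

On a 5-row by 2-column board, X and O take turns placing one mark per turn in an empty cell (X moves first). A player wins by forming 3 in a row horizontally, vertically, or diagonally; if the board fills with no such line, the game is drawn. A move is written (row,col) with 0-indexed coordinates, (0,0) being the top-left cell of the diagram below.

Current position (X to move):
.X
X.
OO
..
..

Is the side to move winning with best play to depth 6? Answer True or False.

X winning at [.X/X./OO/../..]: False

p1 X@[.X/X./OO/../..]: (0,0)[XX/X./OO/../..]-1 (1,1)[.X/XX/OO/../..]+0* (3,0)[.X/X./OO/X./..]-1 (3,1)[.X/X./OO/.X/..]+0 (4,0)[.X/X./OO/../X.]-1 (4,1)[.X/X./OO/../.X]+0
p2 O@[.X/XX/OO/../..]: (0,0)[OX/XX/OO/../..]+0* (3,0)[.X/XX/OO/O./..]+0 (3,1)[.X/XX/OO/.O/..]+0 (4,0)[.X/XX/OO/../O.]+0 (4,1)[.X/XX/OO/../.O]+0
p3 X@[OX/XX/OO/../..]: (3,0)[OX/XX/OO/X./..]+0* (3,1)[OX/XX/OO/.X/..]+0 (4,0)[OX/XX/OO/../X.]+0 (4,1)[OX/XX/OO/../.X]+0
p4 O@[OX/XX/OO/X./..]: (3,1)[OX/XX/OO/XO/..]+0* (4,0)[OX/XX/OO/X./O.]+0 (4,1)[OX/XX/OO/X./.O]+0
p5 X@[OX/XX/OO/XO/..]: (4,0)[OX/XX/OO/XO/X.]-1 (4,1)[OX/XX/OO/XO/.X]+0*
p6 O@[OX/XX/OO/XO/.X]: (4,0)[OX/XX/OO/XO/OX]+0*
p7 X@[OX/XX/OO/XO/OX] terminal +0; root [.X/X./OO/../..] d6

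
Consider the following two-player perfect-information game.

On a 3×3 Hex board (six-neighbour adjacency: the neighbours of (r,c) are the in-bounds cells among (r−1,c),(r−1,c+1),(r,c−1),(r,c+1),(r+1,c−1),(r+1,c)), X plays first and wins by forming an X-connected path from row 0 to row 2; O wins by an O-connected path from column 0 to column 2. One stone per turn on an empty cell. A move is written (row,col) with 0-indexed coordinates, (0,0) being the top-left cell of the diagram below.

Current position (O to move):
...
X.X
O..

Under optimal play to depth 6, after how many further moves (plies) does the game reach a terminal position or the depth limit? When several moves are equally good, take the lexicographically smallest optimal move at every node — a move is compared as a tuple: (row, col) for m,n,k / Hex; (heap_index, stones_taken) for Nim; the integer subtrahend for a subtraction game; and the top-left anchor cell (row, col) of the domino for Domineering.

PV length from [.../X.X/O..]: 6 plies

ply 1, O at .../X.X/O.. | (0,0)=-1→O../X.X/O..*; (0,1)=-1→.O./X.X/O..; (0,2)=-1→..O/X.X/O..; (1,1)=-1→.../XOX/O..; (2,1)=-1→.../X.X/OO.; (2,2)=-1→.../X.X/O.O
ply 2, X at O../X.X/O.. | (0,1)=+1→OX./X.X/O..*; (0,2)=+1→O.X/X.X/O..; (1,1)=+1→O../XXX/O..; (2,1)=-1→O../X.X/OX.; (2,2)=-1→O../X.X/O.X
ply 3, O at OX./X.X/O.. | (0,2)=-1→OXO/X.X/O..*; (1,1)=-1→OX./XOX/O..; (2,1)=-1→OX./X.X/OO.; (2,2)=-1→OX./X.X/O.O
ply 4, X at OXO/X.X/O.. | (1,1)=+1→OXO/XXX/O..*; (2,1)=-1→OXO/X.X/OX.; (2,2)=-1→OXO/X.X/O.X
ply 5, O at OXO/XXX/O.. | (2,1)=-1→OXO/XXX/OO.*; (2,2)=-1→OXO/XXX/O.O
ply 6, X at OXO/XXX/OO. | (2,2)=+1→OXO/XXX/OOX*
ply 7: OXO/XXX/OOX is terminal -1 (O); from .../X.X/O.. depth 6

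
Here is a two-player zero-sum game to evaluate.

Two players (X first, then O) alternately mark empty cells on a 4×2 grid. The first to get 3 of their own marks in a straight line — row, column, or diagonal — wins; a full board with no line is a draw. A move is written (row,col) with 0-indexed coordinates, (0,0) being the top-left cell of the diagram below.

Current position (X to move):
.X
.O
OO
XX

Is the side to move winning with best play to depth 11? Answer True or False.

X winning at [.X/.O/OO/XX]: False

ply 1, X at .X/.O/OO/XX | (0,0)=+0→XX/.O/OO/XX*; (1,0)=+0→.X/XO/OO/XX
ply 2, O at XX/.O/OO/XX | (1,0)=+0→XX/OO/OO/XX*
ply 3: XX/OO/OO/XX is terminal +0 (X); from .X/.O/OO/XX depth 11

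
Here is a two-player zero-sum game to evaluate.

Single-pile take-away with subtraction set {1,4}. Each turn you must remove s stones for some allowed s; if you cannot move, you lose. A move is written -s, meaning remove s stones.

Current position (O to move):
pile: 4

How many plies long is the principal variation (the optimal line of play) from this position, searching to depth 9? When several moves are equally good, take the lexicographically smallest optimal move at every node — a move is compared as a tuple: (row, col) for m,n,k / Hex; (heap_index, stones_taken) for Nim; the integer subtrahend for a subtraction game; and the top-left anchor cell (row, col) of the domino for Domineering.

p1 O@[4]: -1[3]-1 -4[0]+1*
p2 X@[0] terminal -1; root [4] d9

PV length from [4]: 1 ply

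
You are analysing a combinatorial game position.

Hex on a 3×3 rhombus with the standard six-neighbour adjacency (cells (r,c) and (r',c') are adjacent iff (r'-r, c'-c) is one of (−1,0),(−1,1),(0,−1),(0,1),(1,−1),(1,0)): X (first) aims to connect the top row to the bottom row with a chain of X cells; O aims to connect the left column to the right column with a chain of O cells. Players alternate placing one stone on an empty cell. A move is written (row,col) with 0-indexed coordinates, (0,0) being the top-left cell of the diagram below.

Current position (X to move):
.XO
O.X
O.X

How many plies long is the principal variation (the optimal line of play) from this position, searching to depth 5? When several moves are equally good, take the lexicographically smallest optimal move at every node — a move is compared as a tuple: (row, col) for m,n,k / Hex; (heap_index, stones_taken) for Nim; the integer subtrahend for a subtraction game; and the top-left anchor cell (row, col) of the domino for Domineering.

PV length from [.XO/O.X/O.X]: 1 ply

p1 X@[.XO/O.X/O.X]: (0,0)[XXO/O.X/O.X]-1 (1,1)[.XO/OXX/O.X]+1* (2,1)[.XO/O.X/OXX]-1
p2 O@[.XO/OXX/O.X] terminal -1; root [.XO/O.X/O.X] d5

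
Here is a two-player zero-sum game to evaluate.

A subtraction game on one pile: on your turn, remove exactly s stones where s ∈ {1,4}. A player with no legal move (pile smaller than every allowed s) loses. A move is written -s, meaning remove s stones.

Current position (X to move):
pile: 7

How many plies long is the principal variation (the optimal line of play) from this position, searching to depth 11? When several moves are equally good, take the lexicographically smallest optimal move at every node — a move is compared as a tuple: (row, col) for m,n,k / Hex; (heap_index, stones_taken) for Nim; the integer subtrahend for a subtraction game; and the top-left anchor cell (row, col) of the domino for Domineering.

PV length from [7]: 4 plies

ply 1, X at 7 | -1=-1→6*; -4=-1→3
ply 2, O at 6 | -1=+1→5*; -4=+1→2
ply 3, X at 5 | -1=-1→4*; -4=-1→1
ply 4, O at 4 | -1=-1→3; -4=+1→0*
ply 5: 0 is terminal -1 (X); from 7 depth 11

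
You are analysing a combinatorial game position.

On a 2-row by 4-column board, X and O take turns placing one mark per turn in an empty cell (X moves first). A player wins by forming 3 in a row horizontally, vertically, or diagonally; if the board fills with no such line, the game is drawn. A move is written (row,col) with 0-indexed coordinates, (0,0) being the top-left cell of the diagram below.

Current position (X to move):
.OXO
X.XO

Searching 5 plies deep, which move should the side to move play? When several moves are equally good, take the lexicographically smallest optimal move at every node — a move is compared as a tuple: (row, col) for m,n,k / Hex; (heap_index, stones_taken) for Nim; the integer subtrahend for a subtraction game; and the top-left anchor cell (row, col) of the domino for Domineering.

X's best at [.OXO/X.XO]: (1,1)

ply 1, X at .OXO/X.XO | (0,0)=+0→XOXO/X.XO; (1,1)=+1→.OXO/XXXO*
ply 2: .OXO/XXXO is terminal -1 (O); from .OXO/X.XO depth 5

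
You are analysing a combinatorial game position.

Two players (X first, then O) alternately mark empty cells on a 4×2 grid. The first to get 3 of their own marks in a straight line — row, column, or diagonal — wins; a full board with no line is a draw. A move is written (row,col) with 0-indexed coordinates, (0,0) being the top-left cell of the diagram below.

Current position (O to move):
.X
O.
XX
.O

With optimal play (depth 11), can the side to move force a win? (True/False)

ply 1, O at .X/O./XX/.O | (0,0)=-1→OX/O./XX/.O; (1,1)=+0→.X/OO/XX/.O*; (3,0)=-1→.X/O./XX/OO
ply 2, X at .X/OO/XX/.O | (0,0)=+0→XX/OO/XX/.O*; (3,0)=+0→.X/OO/XX/XO
ply 3, O at XX/OO/XX/.O | (3,0)=+0→XX/OO/XX/OO*
ply 4: XX/OO/XX/OO is terminal +0 (X); from .X/O./XX/.O depth 11

O winning at [.X/O./XX/.O]: False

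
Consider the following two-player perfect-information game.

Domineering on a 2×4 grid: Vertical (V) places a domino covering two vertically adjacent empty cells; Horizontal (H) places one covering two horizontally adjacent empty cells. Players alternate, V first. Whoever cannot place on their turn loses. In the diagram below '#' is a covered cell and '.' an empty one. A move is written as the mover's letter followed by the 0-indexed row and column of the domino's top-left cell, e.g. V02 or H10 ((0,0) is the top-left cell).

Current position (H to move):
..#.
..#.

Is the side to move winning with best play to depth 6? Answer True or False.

H winning at [..#./..#.]: True

p1 H@[..#./..#.]: H00[###./..#.]+1* H10[..#./###.]+1
p2 V@[###./..#.]: V03[####/..##]-1*
p3 H@[####/..##]: H10[####/####]+1*
p4 V@[####/####] terminal -1; root [..#./..#.] d6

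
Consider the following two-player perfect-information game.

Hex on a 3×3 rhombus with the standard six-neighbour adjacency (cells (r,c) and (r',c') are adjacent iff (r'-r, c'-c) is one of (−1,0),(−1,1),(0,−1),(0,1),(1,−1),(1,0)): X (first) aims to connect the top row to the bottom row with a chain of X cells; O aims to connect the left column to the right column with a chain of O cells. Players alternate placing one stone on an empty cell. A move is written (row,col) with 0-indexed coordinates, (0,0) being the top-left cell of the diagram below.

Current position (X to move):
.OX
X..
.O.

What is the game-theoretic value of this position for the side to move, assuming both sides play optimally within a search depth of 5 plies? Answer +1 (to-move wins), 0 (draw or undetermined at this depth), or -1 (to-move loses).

ply 1, X at .OX/X../.O. | (0,0)=-1→XOX/X../.O.; (1,1)=-1→.OX/XX./.O.; (1,2)=+1→.OX/X.X/.O.*; (2,0)=+1→.OX/X../XO.; (2,2)=+1→.OX/X../.OX
ply 2, O at .OX/X.X/.O. | (0,0)=-1→OOX/X.X/.O.*; (1,1)=-1→.OX/XOX/.O.; (2,0)=-1→.OX/X.X/OO.; (2,2)=-1→.OX/X.X/.OO
ply 3, X at OOX/X.X/.O. | (1,1)=+1→OOX/XXX/.O.*; (2,0)=+1→OOX/X.X/XO.; (2,2)=+1→OOX/X.X/.OX
ply 4, O at OOX/XXX/.O. | (2,0)=-1→OOX/XXX/OO.*; (2,2)=-1→OOX/XXX/.OO
ply 5, X at OOX/XXX/OO. | (2,2)=+1→OOX/XXX/OOX*
ply 6: OOX/XXX/OOX is terminal -1 (O); from .OX/X../.O. depth 5

value(.OX/X../.O., X) = +1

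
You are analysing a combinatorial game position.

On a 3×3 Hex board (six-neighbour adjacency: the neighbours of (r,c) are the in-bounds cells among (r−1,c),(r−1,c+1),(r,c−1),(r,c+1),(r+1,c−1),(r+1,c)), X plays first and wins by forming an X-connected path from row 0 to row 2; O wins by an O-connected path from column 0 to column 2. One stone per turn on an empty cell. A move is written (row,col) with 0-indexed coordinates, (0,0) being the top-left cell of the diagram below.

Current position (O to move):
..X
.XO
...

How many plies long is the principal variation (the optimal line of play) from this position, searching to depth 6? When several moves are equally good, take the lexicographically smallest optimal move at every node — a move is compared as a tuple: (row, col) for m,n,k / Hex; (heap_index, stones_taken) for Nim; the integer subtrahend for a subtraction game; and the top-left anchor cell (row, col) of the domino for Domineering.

[..X/.XO/...] O move#1: (0,0):-1/O.X/.XO/...*, (0,1):-1/.OX/.XO/..., (1,0):-1/..X/OXO/..., (2,0):-1/..X/.XO/O.., (2,1):-1/..X/.XO/.O., (2,2):-1/..X/.XO/..O
[O.X/.XO/...] X move#2: (0,1):+1/OXX/.XO/...*, (1,0):+1/O.X/XXO/..., (2,0):+1/O.X/.XO/X.., (2,1):+1/O.X/.XO/.X., (2,2):+1/O.X/.XO/..X
[OXX/.XO/...] O move#3: (1,0):-1/OXX/OXO/...*, (2,0):-1/OXX/.XO/O.., (2,1):-1/OXX/.XO/.O., (2,2):-1/OXX/.XO/..O
[OXX/OXO/...] X move#4: (2,0):+1/OXX/OXO/X..*, (2,1):+1/OXX/OXO/.X., (2,2):+1/OXX/OXO/..X
[OXX/OXO/X..] end (terminal -1, O#5); searched ..X/.XO/... to 6

PV length from [..X/.XO/...]: 4 plies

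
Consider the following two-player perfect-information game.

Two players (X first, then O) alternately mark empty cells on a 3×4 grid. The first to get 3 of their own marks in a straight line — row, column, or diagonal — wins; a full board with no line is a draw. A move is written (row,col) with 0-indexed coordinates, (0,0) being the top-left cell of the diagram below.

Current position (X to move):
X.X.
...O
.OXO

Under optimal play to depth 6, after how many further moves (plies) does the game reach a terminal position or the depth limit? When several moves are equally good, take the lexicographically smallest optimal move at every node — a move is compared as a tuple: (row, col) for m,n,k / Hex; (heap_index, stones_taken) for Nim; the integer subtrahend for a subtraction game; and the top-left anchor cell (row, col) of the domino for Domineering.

PV length from [X.X./...O/.OXO]: 1 ply

p1 X@[X.X./...O/.OXO]: (0,1)[XXX./...O/.OXO]+1* (0,3)[X.XX/...O/.OXO]+1 (1,0)[X.X./X..O/.OXO]-1 (1,1)[X.X./.X.O/.OXO]+1 (1,2)[X.X./..XO/.OXO]+1 (2,0)[X.X./...O/XOXO]-1
p2 O@[XXX./...O/.OXO] terminal -1; root [X.X./...O/.OXO] d6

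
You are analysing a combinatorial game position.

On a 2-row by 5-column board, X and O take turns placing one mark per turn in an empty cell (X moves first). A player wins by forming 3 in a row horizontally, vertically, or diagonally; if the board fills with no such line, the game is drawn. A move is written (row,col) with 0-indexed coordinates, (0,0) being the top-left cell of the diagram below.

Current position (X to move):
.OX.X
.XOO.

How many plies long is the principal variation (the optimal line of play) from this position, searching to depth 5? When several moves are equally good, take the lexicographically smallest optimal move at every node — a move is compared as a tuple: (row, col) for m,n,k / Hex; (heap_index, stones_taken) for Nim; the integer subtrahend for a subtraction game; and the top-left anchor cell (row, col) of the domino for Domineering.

PV length from [.OX.X/.XOO.]: 1 ply

ply 1, X at .OX.X/.XOO. | (0,0)=-1→XOX.X/.XOO.; (0,3)=+1→.OXXX/.XOO.*; (1,0)=-1→.OX.X/XXOO.; (1,4)=+0→.OX.X/.XOOX
ply 2: .OXXX/.XOO. is terminal -1 (O); from .OX.X/.XOO. depth 5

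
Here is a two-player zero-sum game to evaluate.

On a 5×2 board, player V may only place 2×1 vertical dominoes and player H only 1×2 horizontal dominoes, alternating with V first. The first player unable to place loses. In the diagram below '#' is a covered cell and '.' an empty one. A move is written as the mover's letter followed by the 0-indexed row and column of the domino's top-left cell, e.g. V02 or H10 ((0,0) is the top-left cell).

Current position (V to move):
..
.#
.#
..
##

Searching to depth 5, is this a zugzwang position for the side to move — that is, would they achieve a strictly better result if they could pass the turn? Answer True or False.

ply 1, V at ../.#/.#/../## | V00=-1→#./##/.#/../##*; V10=-1→../##/##/../##; V20=-1→../.#/##/#./##
ply 2, H at #./##/.#/../## | H30=+1→#./##/.#/##/##*
ply 3: #./##/.#/##/## is terminal -1 (V); from ../.#/.#/../## depth 5
suppose V passes — search the same position with H to move:
pass> ply 1, H at ../.#/.#/../## | H00=-1→##/.#/.#/../##*; H30=-1→../.#/.#/##/##
pass> ply 2, V at ##/.#/.#/../## | V10=-1→##/##/##/../##; V20=+1→##/.#/##/#./##*
pass> ply 3: ##/.#/##/#./## is terminal -1 (H); from ../.#/.#/../## depth 5
for V: play -1, pass +1

zugzwang(../.#/.#/../##, V) = True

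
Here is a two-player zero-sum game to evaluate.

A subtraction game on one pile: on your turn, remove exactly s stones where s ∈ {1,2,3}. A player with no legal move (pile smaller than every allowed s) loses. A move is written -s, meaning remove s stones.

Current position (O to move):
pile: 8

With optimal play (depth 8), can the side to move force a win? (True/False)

p1 O@[8]: -1[7]-1* -2[6]-1 -3[5]-1
p2 X@[7]: -1[6]-1 -2[5]-1 -3[4]+1*
p3 O@[4]: -1[3]-1* -2[2]-1 -3[1]-1
p4 X@[3]: -1[2]-1 -2[1]-1 -3[0]+1*
p5 O@[0] terminal -1; root [8] d8

O winning at [8]: False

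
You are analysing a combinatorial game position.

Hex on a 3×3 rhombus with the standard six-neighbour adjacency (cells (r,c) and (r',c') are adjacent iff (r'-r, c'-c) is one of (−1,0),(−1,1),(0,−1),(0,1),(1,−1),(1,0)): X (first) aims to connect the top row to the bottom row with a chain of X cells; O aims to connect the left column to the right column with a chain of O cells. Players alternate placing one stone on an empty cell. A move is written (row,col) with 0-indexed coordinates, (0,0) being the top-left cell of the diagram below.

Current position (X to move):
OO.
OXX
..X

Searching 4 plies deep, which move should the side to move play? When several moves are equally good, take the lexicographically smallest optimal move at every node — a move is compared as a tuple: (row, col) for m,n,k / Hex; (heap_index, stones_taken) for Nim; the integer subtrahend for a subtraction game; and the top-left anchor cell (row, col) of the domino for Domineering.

ply 1, X at OO./OXX/..X | (0,2)=+1→OOX/OXX/..X*; (2,0)=-1→OO./OXX/X.X; (2,1)=-1→OO./OXX/.XX
ply 2: OOX/OXX/..X is terminal -1 (O); from OO./OXX/..X depth 4

X's best at [OO./OXX/..X]: (0,2)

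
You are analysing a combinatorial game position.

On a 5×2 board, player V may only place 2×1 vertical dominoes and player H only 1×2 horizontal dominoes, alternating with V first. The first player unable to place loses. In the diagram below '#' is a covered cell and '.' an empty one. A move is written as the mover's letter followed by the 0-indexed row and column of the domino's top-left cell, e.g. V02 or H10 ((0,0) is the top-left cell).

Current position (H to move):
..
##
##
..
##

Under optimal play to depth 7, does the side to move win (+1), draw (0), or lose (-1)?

p1 H@[../##/##/../##]: H00[##/##/##/../##]+1* H30[../##/##/##/##]+1
p2 V@[##/##/##/../##] terminal -1; root [../##/##/../##] d7

value(../##/##/../##, H) = +1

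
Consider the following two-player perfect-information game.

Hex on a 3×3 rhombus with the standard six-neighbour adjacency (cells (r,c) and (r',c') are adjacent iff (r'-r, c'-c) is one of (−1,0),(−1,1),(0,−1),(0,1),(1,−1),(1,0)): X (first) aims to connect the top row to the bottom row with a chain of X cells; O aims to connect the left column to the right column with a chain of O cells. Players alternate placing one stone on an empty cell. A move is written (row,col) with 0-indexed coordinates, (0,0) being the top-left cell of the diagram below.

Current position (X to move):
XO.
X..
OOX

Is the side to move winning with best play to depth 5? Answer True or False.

[XO./X../OOX] X move#1: (0,2):-1/XOX/X../OOX, (1,1):-1/XO./XX./OOX, (1,2):+1/XO./X.X/OOX*
[XO./X.X/OOX] O move#2: (0,2):-1/XOO/X.X/OOX*, (1,1):-1/XO./XOX/OOX
[XOO/X.X/OOX] X move#3: (1,1):+1/XOO/XXX/OOX*
[XOO/XXX/OOX] end (terminal -1, O#4); searched XO./X../OOX to 5

X winning at [XO./X../OOX]: True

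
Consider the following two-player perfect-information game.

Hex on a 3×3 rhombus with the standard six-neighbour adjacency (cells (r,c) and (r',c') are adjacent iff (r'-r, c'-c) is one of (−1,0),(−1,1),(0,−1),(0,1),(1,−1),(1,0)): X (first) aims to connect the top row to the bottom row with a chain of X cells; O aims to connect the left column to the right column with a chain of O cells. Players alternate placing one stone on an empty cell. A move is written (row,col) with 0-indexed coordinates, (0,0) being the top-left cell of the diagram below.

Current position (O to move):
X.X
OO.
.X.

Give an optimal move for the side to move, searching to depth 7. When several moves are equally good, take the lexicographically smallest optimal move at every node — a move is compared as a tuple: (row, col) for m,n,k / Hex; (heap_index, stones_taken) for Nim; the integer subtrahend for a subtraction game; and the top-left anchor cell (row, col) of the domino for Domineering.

O's best at [X.X/OO./.X.]: (1,2)

p1 O@[X.X/OO./.X.]: (0,1)[XOX/OO./.X.]-1 (1,2)[X.X/OOO/.X.]+1* (2,0)[X.X/OO./OX.]-1 (2,2)[X.X/OO./.XO]-1
p2 X@[X.X/OOO/.X.] terminal -1; root [X.X/OO./.X.] d7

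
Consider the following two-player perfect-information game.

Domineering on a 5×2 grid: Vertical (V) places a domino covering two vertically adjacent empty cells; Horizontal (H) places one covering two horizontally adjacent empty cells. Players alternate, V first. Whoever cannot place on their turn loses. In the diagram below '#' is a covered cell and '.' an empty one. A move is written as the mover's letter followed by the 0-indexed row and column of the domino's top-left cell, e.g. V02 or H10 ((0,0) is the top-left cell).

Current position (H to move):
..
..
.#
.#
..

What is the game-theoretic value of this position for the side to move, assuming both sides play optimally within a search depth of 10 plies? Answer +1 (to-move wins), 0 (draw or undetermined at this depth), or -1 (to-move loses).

value(../../.#/.#/.., H) = +1

p1 H@[../../.#/.#/..]: H00[##/../.#/.#/..]+1* H10[../##/.#/.#/..]+1 H40[../../.#/.#/##]-1
p2 V@[##/../.#/.#/..]: V10[##/#./##/.#/..]-1* V20[##/../##/##/..]-1 V30[##/../.#/##/#.]-1
p3 H@[##/#./##/.#/..]: H40[##/#./##/.#/##]+1*
p4 V@[##/#./##/.#/##] terminal -1; root [../../.#/.#/..] d10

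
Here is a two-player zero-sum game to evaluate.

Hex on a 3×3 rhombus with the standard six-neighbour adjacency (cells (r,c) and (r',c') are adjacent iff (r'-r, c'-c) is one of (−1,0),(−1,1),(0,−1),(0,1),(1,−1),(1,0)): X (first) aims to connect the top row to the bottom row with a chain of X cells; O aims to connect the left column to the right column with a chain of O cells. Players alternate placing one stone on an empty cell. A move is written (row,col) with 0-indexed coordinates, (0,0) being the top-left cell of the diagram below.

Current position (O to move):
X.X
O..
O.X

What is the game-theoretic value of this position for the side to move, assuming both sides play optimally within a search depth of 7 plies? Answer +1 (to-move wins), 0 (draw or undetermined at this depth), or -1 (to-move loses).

ply 1, O at X.X/O../O.X | (0,1)=-1→XOX/O../O.X; (1,1)=-1→X.X/OO./O.X; (1,2)=+1→X.X/O.O/O.X*; (2,1)=-1→X.X/O../OOX
ply 2, X at X.X/O.O/O.X | (0,1)=-1→XXX/O.O/O.X*; (1,1)=-1→X.X/OXO/O.X; (2,1)=-1→X.X/O.O/OXX
ply 3, O at XXX/O.O/O.X | (1,1)=+1→XXX/OOO/O.X*; (2,1)=+1→XXX/O.O/OOX
ply 4: XXX/OOO/O.X is terminal -1 (X); from X.X/O../O.X depth 7

value(X.X/O../O.X, O) = +1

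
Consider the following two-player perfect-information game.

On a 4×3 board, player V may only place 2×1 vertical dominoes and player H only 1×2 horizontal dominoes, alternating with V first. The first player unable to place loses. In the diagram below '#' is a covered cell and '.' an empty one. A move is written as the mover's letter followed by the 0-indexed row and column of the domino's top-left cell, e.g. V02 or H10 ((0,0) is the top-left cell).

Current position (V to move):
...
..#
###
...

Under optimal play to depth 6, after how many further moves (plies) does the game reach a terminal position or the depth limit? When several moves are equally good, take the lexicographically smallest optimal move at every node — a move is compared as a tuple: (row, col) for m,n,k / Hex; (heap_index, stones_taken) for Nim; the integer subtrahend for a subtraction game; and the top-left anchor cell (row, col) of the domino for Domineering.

p1 V@[.../..#/###/...]: V00[#../#.#/###/...]-1 V01[.#./.##/###/...]+1*
p2 H@[.#./.##/###/...]: H30[.#./.##/###/##.]-1* H31[.#./.##/###/.##]-1
p3 V@[.#./.##/###/##.]: V00[##./###/###/##.]+1*
p4 H@[##./###/###/##.] terminal -1; root [.../..#/###/...] d6

PV length from [.../..#/###/...]: 3 plies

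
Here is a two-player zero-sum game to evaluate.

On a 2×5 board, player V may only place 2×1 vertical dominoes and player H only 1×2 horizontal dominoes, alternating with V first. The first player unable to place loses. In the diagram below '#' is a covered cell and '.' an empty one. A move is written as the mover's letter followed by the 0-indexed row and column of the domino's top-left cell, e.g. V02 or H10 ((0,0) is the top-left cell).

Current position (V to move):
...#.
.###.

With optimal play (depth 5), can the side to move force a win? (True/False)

p1 V@[...#./.###.]: V00[#..#./####.]+1* V04[...##/.####]-1
p2 H@[#..#./####.]: H01[####./####.]-1*
p3 V@[####./####.]: V04[#####/#####]+1*
p4 H@[#####/#####] terminal -1; root [...#./.###.] d5

V winning at [...#./.###.]: True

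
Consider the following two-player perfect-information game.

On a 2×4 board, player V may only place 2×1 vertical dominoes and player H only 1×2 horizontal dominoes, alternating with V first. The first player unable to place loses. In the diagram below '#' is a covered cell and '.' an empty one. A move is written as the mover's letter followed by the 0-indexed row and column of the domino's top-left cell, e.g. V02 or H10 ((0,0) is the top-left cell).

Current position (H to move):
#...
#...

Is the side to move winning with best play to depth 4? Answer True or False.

H winning at [#.../#...]: True

ply 1, H at #.../#... | H01=+1→###./#...*; H02=+1→#.##/#...; H11=+1→#.../###.; H12=+1→#.../#.##
ply 2, V at ###./#... | V03=-1→####/#..#*
ply 3, H at ####/#..# | H11=+1→####/####*
ply 4: ####/#### is terminal -1 (V); from #.../#... depth 4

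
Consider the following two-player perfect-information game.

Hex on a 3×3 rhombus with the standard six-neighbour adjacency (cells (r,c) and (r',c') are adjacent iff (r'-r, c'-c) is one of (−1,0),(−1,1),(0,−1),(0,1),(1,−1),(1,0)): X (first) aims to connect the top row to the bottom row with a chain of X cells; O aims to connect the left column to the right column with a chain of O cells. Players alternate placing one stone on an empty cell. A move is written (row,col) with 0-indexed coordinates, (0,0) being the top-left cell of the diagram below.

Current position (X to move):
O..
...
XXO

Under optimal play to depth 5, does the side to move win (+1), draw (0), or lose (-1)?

[O../.../XXO] X move#1: (0,1):+1/OX./.../XXO*, (0,2):+1/O.X/.../XXO, (1,0):+1/O../X../XXO, (1,1):+1/O../.X./XXO, (1,2):+1/O../..X/XXO
[OX./.../XXO] O move#2: (0,2):-1/OXO/.../XXO*, (1,0):-1/OX./O../XXO, (1,1):-1/OX./.O./XXO, (1,2):-1/OX./..O/XXO
[OXO/.../XXO] X move#3: (1,0):+1/OXO/X../XXO*, (1,1):+1/OXO/.X./XXO, (1,2):+1/OXO/..X/XXO
[OXO/X../XXO] end (terminal -1, O#4); searched O../.../XXO to 5

value(O../.../XXO, X) = +1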